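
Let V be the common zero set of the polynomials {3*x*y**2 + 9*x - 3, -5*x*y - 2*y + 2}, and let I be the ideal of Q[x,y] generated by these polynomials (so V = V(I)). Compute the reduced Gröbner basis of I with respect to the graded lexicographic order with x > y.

G = {x**2 + 1/15*x - 4/75*y - 2/25, x*y + 2/5*y - 2/5, y**2 - 15/2*x - y + 5/2}

f_1 = 3*x*y**2 + 9*x - 3, LT = x*y**2.
f_2 = -5*x*y - 2*y + 2, LT = x*y.

S(f_1,f_2): lcm = x*y**2. S = -2/5*y**2 + 3*x + 2/5*y - 1.
  leading term y**2: no divisor's leading term divides it; move -2/5*y**2 to the remainder.
  leading term x: no divisor's leading term divides it; move 3*x to the remainder.
  leading term y: no divisor's leading term divides it; move 2/5*y to the remainder.
  leading term 1: no divisor's leading term divides it; move -1 to the remainder.
  remainder -2/5*y**2 + 3*x + 2/5*y - 1 ≠ 0; add g_3 = -2/5*y**2 + 3*x + 2/5*y - 1 to the basis.

S(f_1,g_3): lcm = x*y**2. S = 15/2*x**2 + x*y + 1/2*x - 1.
  leading term x**2: no divisor's leading term divides it; move 15/2*x**2 to the remainder.
  leading term x*y: subtract (-1/5)·f_2 from x*y + 1/2*x - 1 → 1/2*x - 2/5*y - 3/5
  leading term x: no divisor's leading term divides it; move 1/2*x to the remainder.
  leading term y: no divisor's leading term divides it; move -2/5*y to the remainder.
  leading term 1: no divisor's leading term divides it; move -3/5 to the remainder.
  remainder 15/2*x**2 + 1/2*x - 2/5*y - 3/5 ≠ 0; add g_4 = 15/2*x**2 + 1/2*x - 2/5*y - 3/5 to the basis.

S(f_2,g_3): lcm = x*y**2. S = 15/2*x**2 + x*y + 2/5*y**2 - 5/2*x - 2/5*y.
  leading term x**2: subtract (1)·g_4 from 15/2*x**2 + x*y + 2/5*y**2 - 5/2*x - 2/5*y → x*y + 2/5*y**2 - 3*x + 3/5
  leading term x*y: subtract (-1/5)·f_2 from x*y + 2/5*y**2 - 3*x + 3/5 → 2/5*y**2 - 3*x - 2/5*y + 1
  leading term y**2: subtract (-1)·g_3 from 2/5*y**2 - 3*x - 2/5*y + 1 → 0
  remainder 0.

S(f_1,g_4): lcm = x**2*y**2. S = -1/15*x*y**2 + 4/75*y**3 + 3*x**2 + 2/25*y**2 - x.
  leading term x*y**2: subtract (-1/45)·f_1 from -1/15*x*y**2 + 4/75*y**3 + 3*x**2 + 2/25*y**2 - x → 4/75*y**3 + 3*x**2 + 2/25*y**2 - 4/5*x - 1/15
  leading term y**3: subtract (-2/15*y)·g_3 from 4/75*y**3 + 3*x**2 + 2/25*y**2 - 4/5*x - 1/15 → 3*x**2 + 2/5*x*y + 2/15*y**2 - 4/5*x - 2/15*y - 1/15
  leading term x**2: subtract (2/5)·g_4 from 3*x**2 + 2/5*x*y + 2/15*y**2 - 4/5*x - 2/15*y - 1/15 → 2/5*x*y + 2/15*y**2 - x + 2/75*y + 13/75
  leading term x*y: subtract (-2/25)·f_2 from 2/5*x*y + 2/15*y**2 - x + 2/75*y + 13/75 → 2/15*y**2 - x - 2/15*y + 1/3
  leading term y**2: subtract (-1/3)·g_3 from 2/15*y**2 - x - 2/15*y + 1/3 → 0
  remainder 0.

S(f_2,g_4): lcm = x**2*y. S = 1/3*x*y + 4/75*y**2 - 2/5*x + 2/25*y.
  leading term x*y: subtract (-1/15)·f_2 from 1/3*x*y + 4/75*y**2 - 2/5*x + 2/25*y → 4/75*y**2 - 2/5*x - 4/75*y + 2/15
  leading term y**2: subtract (-2/15)·g_3 from 4/75*y**2 - 2/5*x - 4/75*y + 2/15 → 0
  remainder 0.

S(g_3,g_4): leading monomials are coprime, so the S-polynomial reduces to 0 (Buchberger's first criterion).
Every S-polynomial of the final basis reduces to 0, so we have a Gröbner basis.
Inter-reduce: drop elements whose leading term is divisible by another's, tail-reduce, and make monic.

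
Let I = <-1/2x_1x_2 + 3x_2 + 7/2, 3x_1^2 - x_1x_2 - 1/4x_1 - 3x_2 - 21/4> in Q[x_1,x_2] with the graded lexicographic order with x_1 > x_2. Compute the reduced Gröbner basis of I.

G = {x_1^2 - 1/12x_1 - 3x_2 - 49/12, x_1x_2 - 6x_2 - 7, x_2^2 - 7/3x_1 - 377/36x_2 - 497/36}

f_1 = -1/2x_1x_2 + 3x_2 + 7/2, LT = x_1x_2.
f_2 = 3x_1^2 - x_1x_2 - 1/4x_1 - 3x_2 - 21/4, LT = x_1^2.

S(f_1,f_2): lcm = x_1^2x_2. S = 1/3x_1x_2^2 - 71/12x_1x_2 + x_2^2 - 7x_1 + 7/4x_2.
  leading term x_1x_2^2: subtract (-2/3x_2)·f_1 from 1/3x_1x_2^2 - 71/12x_1x_2 + x_2^2 - 7x_1 + 7/4x_2 → -71/12x_1x_2 + 3x_2^2 - 7x_1 + 49/12x_2
  leading term x_1x_2: subtract (71/6)·f_1 from -71/12x_1x_2 + 3x_2^2 - 7x_1 + 49/12x_2 → 3x_2^2 - 7x_1 - 377/12x_2 - 497/12
  leading term x_2^2: no divisor's leading term divides it; move 3x_2^2 to the remainder.
  leading term x_1: no divisor's leading term divides it; move -7x_1 to the remainder.
  leading term x_2: no divisor's leading term divides it; move -377/12x_2 to the remainder.
  leading term 1: no divisor's leading term divides it; move -497/12 to the remainder.
  remainder 3x_2^2 - 7x_1 - 377/12x_2 - 497/12 ≠ 0; add g_3 = 3x_2^2 - 7x_1 - 377/12x_2 - 497/12 to the basis.

The other S-polynomials (S(f_1,g_3), S(f_2,g_3)) all reduce to 0 modulo the current basis, so we have a Gröbner basis.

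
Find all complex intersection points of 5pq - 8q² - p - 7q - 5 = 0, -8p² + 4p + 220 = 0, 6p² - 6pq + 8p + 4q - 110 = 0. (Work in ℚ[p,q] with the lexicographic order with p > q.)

{(-5, 0)}

Compute a lex Gröbner basis by Buchberger's algorithm.
f_1 = 5pq - p - 8q² - 7q - 5, LT = pq.
f_2 = -8p² + 4p + 220, LT = p².
f_3 = 6p² - 6pq + 8p + 4q - 110, LT = p².

S(f_1,f_2): lcm = p²q. S = -⅕p² - 8/5pq² - 9/10pq - p + 55/2q.
  leading term p²: subtract (1/40)·f_2 from -⅕p² - 8/5pq² - 9/10pq - p + 55/2q → -8/5pq² - 9/10pq - 11/10p + 55/2q - 11/2
  leading term pq²: subtract (-8/25q)·f_1 from -8/5pq² - 9/10pq - 11/10p + 55/2q - 11/2 → -61/50pq - 11/10p - 64/25q³ - 56/25q² + 259/10q - 11/2
  leading term pq: subtract (-61/250)·f_1 from -61/50pq - 11/10p - 64/25q³ - 56/25q² + 259/10q - 11/2 → -168/125p - 64/25q³ - 524/125q² + 3024/125q - 168/25
  leading term p: no divisor's leading term divides it; move -168/125p to the remainder.
  leading term q³: no divisor's leading term divides it; move -64/25q³ to the remainder.
  leading term q²: no divisor's leading term divides it; move -524/125q² to the remainder.
  leading term q: no divisor's leading term divides it; move 3024/125q to the remainder.
  leading term 1: no divisor's leading term divides it; move -168/25 to the remainder.
  remainder -168/125p - 64/25q³ - 524/125q² + 3024/125q - 168/25 ≠ 0; add h_4 = -168/125p - 64/25q³ - 524/125q² + 3024/125q - 168/25 to the basis.

S(f_1,f_3): lcm = p²q. S = -⅕p² - ⅗pq² - 41/15pq - p - ⅔q² + 55/3q.
  leading term p²: subtract (1/40)·f_2 from -⅕p² - ⅗pq² - 41/15pq - p - ⅔q² + 55/3q → -⅗pq² - 41/15pq - 11/10p - ⅔q² + 55/3q - 11/2
  leading term pq²: subtract (-3/25q)·f_1 from -⅗pq² - 41/15pq - 11/10p - ⅔q² + 55/3q - 11/2 → -214/75pq - 11/10p - 24/25q³ - 113/75q² + 266/15q - 11/2
  leading term pq: subtract (-214/375)·f_1 from -214/75pq - 11/10p - 24/25q³ - 113/75q² + 266/15q - 11/2 → -1253/750p - 24/25q³ - 759/125q² + 5152/375q - 1253/150
  leading term p: subtract (179/144)·h_4 from -1253/750p - 24/25q³ - 759/125q² + 5152/375q - 1253/150 → 20/9q³ - 31/36q² - 49/3q
  leading term q³: no divisor's leading term divides it; move 20/9q³ to the remainder.
  leading term q²: no divisor's leading term divides it; move -31/36q² to the remainder.
  leading term q: no divisor's leading term divides it; move -49/3q to the remainder.
  remainder 20/9q³ - 31/36q² - 49/3q ≠ 0; add h_5 = 20/9q³ - 31/36q² - 49/3q to the basis.

S(f_2,f_3): lcm = p². S = pq - 11/6p - ⅔q - 55/6.
  leading term pq: subtract (⅕)·f_1 from pq - 11/6p - ⅔q - 55/6 → -49/30p + 8/5q² + 11/15q - 49/6
  leading term p: subtract (175/144)·h_4 from -49/30p + 8/5q² + 11/15q - 49/6 → 28/9q³ + 241/36q² - 86/3q
  leading term q³: subtract (7/5)·h_5 from 28/9q³ + 241/36q² - 86/3q → 79/10q² - 29/5q
  leading term q²: no divisor's leading term divides it; move 79/10q² to the remainder.
  leading term q: no divisor's leading term divides it; move -29/5q to the remainder.
  remainder 79/10q² - 29/5q ≠ 0; add h_6 = 79/10q² - 29/5q to the basis.

S(f_1,h_4): lcm = pq. S = -⅕p - 40/21q⁴ - 131/42q³ + 82/5q² - 32/5q - 1.
  leading term p: subtract (25/168)·h_4 from -⅕p - 40/21q⁴ - 131/42q³ + 82/5q² - 32/5q - 1 → -40/21q⁴ - 115/42q³ + 715/42q² - 10q
  leading term q⁴: subtract (-6/7q)·h_5 from -40/21q⁴ - 115/42q³ + 715/42q² - 10q → -73/21q³ + 127/42q² - 10q
  leading term q³: subtract (-219/140)·h_5 from -73/21q³ + 127/42q² - 10q → 939/560q² - 711/20q
  leading term q²: subtract (939/4424)·h_6 from 939/560q² - 711/20q → -151827/4424q
  leading term q: no divisor's leading term divides it; move -151827/4424q to the remainder.
  remainder -151827/4424q ≠ 0; add h_7 = -151827/4424q to the basis.

The other S-polynomials (S(f_2,h_4), S(f_3,h_4), S(f_1,h_5), S(f_2,h_5), S(f_3,h_5), S(h_4,h_5), S(f_1,h_6), S(f_2,h_6), S(f_3,h_6), S(h_4,h_6), S(h_5,h_6), S(f_1,h_7), S(f_2,h_7), S(f_3,h_7), S(h_4,h_7), S(h_5,h_7), S(h_6,h_7)) all reduce to 0 modulo the current basis, so we have a Gröbner basis.
Inter-reduce: drop elements whose leading term is divisible by another's, tail-reduce, and make monic.
Reduced Gröbner basis: {p + 5, q}.

From the last basis element, q = 0, so q takes values in {0}. Each choice, substituted upward through the basis, yields the corresponding point(s) of the solution set.
  q = 0: the earlier basis element becomes p + 5 = 0, giving p = -5 — point (-5, 0).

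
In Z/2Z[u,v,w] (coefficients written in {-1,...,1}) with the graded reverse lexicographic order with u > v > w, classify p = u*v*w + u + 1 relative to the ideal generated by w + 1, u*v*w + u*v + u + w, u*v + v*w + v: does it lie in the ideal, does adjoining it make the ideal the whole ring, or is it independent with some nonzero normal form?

u*v*w + u + 1 lies in I (it reduces to 0).

First compute the reduced Gröbner basis of I by Buchberger's algorithm.
f_1 = w + 1, LT = w.
f_2 = u*v*w + u*v + u + w, LT = u*v*w.
f_3 = u*v + v*w + v, LT = u*v.

S(f_1,f_2): lcm = u*v*w. S = u + w.
  leading term u: no divisor's leading term divides it; move u to the remainder.
  leading term w: subtract (1)·f_1 from w → 1
  leading term 1: no divisor's leading term divides it; move 1 to the remainder.
  remainder u + 1 ≠ 0; add h_4 = u + 1 to the basis.

S(f_1,f_3): leading monomials are coprime, so the S-polynomial reduces to 0 (Buchberger's first criterion).
S(f_2,f_3): lcm = u*v*w. S = v*w**2 + u*v + v*w + u + w.
  leading term v*w**2: subtract (v*w)·f_1 from v*w**2 + u*v + v*w + u + w → u*v + u + w
  leading term u*v: subtract (1)·f_3 from u*v + u + w → v*w + u + v + w
  leading term v*w: subtract (v)·f_1 from v*w + u + v + w → u + w
  leading term u: subtract (1)·h_4 from u + w → w + 1
  leading term w: subtract (1)·f_1 from w + 1 → 0
  remainder 0.

S(f_1,h_4): leading monomials are coprime, so the S-polynomial reduces to 0 (Buchberger's first criterion).
S(f_2,h_4): lcm = u*v*w. S = u*v + v*w + u + w.
  leading term u*v: subtract (1)·f_3 from u*v + v*w + u + w → u + v + w
  leading term u: subtract (1)·h_4 from u + v + w → v + w + 1
  leading term v: no divisor's leading term divides it; move v to the remainder.
  leading term w: subtract (1)·f_1 from w + 1 → 0
  remainder v ≠ 0; add h_5 = v to the basis.

S(f_3,h_4): lcm = u*v. S = v*w.
  leading term v*w: subtract (v)·f_1 from v*w → v
  leading term v: subtract (1)·h_5 from v → 0
  remainder 0.

S(f_1,h_5): leading monomials are coprime, so the S-polynomial reduces to 0 (Buchberger's first criterion).
S(f_2,h_5): lcm = u*v*w. S = u*v + u + w.
  leading term u*v: subtract (1)·f_3 from u*v + u + w → v*w + u + v + w
  leading term v*w: subtract (v)·f_1 from v*w + u + v + w → u + w
  leading term u: subtract (1)·h_4 from u + w → w + 1
  leading term w: subtract (1)·f_1 from w + 1 → 0
  remainder 0.

S(f_3,h_5): lcm = u*v. S = v*w + v.
  leading term v*w: subtract (v)·f_1 from v*w + v → 0
  remainder 0.

S(h_4,h_5): leading monomials are coprime, so the S-polynomial reduces to 0 (Buchberger's first criterion).
Every S-polynomial of the final basis reduces to 0, so we have a Gröbner basis.
Inter-reduce: drop elements whose leading term is divisible by another's, tail-reduce, and make monic.
Reduced Gröbner basis: {u + 1, v, w + 1}.
Label its elements g_1 = u + 1, g_2 = v, g_3 = w + 1.

Reduce p = u*v*w + u + 1 modulo G:
  leading term u*v*w: subtract (v*w)·g_1 from u*v*w + u + 1 → v*w + u + 1
  leading term v*w: subtract (w)·g_2 from v*w + u + 1 → u + 1
  leading term u: subtract (1)·g_1 from u + 1 → 0
  normal form = 0.
Since the normal form is 0, p ∈ I.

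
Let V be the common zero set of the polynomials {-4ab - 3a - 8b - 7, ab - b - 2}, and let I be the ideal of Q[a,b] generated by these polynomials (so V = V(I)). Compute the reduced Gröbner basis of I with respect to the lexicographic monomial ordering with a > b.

G = {a + 4b + 5, b^{2} + \tfrac{3}{2}b + \tfrac{1}{2}}

This is the nonlinear analogue of row-reducing a linear system.

f_1 = -4ab - 3a - 8b - 7, LT = ab.
f_2 = ab - b - 2, LT = ab.

S(f_1,f_2): lcm = ab. S = \tfrac{3}{4}a + 3b + \tfrac{15}{4}.
  reduce S modulo (f_1, f_2):
  remainder \tfrac{3}{4}a + 3b + \tfrac{15}{4} ≠ 0; add g_3 = \tfrac{3}{4}a + 3b + \tfrac{15}{4} to the basis.

S(f_1,g_3): lcm = ab. S = \tfrac{3}{4}a - 4b^{2} - 3b + \tfrac{7}{4}.
  reduce S modulo (f_1, f_2, g_3):
  remainder -4b^{2} - 6b - 2 ≠ 0; add g_4 = -4b^{2} - 6b - 2 to the basis.

The other S-polynomials (S(f_2,g_3), S(f_1,g_4), S(f_2,g_4), S(g_3,g_4)) all reduce to 0 modulo the current basis, so we have a Gröbner basis.
Inter-reduce: drop elements whose leading term is divisible by another's, tail-reduce, and make monic.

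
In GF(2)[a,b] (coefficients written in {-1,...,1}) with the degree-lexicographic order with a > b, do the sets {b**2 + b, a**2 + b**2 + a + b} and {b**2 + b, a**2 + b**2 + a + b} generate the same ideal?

Yes, the ideals are equal.

Since reduced Gröbner bases are canonical representatives of ideals under a given ordering, it suffices to compute and compare them.
Buchberger on the first generating set:
f_1 = b**2 + b, LT = b**2.
f_2 = a**2 + b**2 + a + b, LT = a**2.

The S-polynomials (S(f_1,f_2)) all reduce to 0 modulo the current basis, so we have a Gröbner basis.
Inter-reduce: drop elements whose leading term is divisible by another's, tail-reduce, and make monic.
Reduced Gröbner basis: {a**2 + a, b**2 + b}.

Buchberger on the second generating set:
h_1 = b**2 + b, LT = b**2.
h_2 = a**2 + b**2 + a + b, LT = a**2.

The S-polynomials (S(h_1,h_2)) all reduce to 0 modulo the current basis, so we have a Gröbner basis.
Inter-reduce: drop elements whose leading term is divisible by another's, tail-reduce, and make monic.
Reduced Gröbner basis: {a**2 + a, b**2 + b}.

Same reduced basis, so the two generating sets span the same ideal.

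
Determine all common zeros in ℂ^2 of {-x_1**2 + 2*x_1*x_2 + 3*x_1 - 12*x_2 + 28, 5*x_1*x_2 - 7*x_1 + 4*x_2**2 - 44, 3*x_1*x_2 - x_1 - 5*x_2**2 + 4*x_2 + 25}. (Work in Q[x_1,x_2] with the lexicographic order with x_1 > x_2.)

Compute a lex Gröbner basis by Buchberger's algorithm.
f_1 = -x_1**2 + 2*x_1*x_2 + 3*x_1 - 12*x_2 + 28, LT = x_1**2.
f_2 = 5*x_1*x_2 - 7*x_1 + 4*x_2**2 - 44, LT = x_1*x_2.
f_3 = 3*x_1*x_2 - x_1 - 5*x_2**2 + 4*x_2 + 25, LT = x_1*x_2.

S(f_1,f_2): lcm = x_1**2*x_2. S = 7/5*x_1**2 - 14/5*x_1*x_2**2 - 3*x_1*x_2 + 44/5*x_1 + 12*x_2**2 - 28*x_2.
  leading term x_1**2: subtract (-7/5)·f_1 from 7/5*x_1**2 - 14/5*x_1*x_2**2 - 3*x_1*x_2 + 44/5*x_1 + 12*x_2**2 - 28*x_2 → -14/5*x_1*x_2**2 - 1/5*x_1*x_2 + 13*x_1 + 12*x_2**2 - 224/5*x_2 + 196/5
  leading term x_1*x_2**2: subtract (-14/25*x_2)·f_2 from -14/5*x_1*x_2**2 - 1/5*x_1*x_2 + 13*x_1 + 12*x_2**2 - 224/5*x_2 + 196/5 → -103/25*x_1*x_2 + 13*x_1 + 56/25*x_2**3 + 12*x_2**2 - 1736/25*x_2 + 196/5
  leading term x_1*x_2: subtract (-103/125)·f_2 from -103/25*x_1*x_2 + 13*x_1 + 56/25*x_2**3 + 12*x_2**2 - 1736/25*x_2 + 196/5 → 904/125*x_1 + 56/25*x_2**3 + 1912/125*x_2**2 - 1736/25*x_2 + 368/125
  leading term x_1: no divisor's leading term divides it; move 904/125*x_1 to the remainder.
  leading term x_2**3: no divisor's leading term divides it; move 56/25*x_2**3 to the remainder.
  leading term x_2**2: no divisor's leading term divides it; move 1912/125*x_2**2 to the remainder.
  leading term x_2: no divisor's leading term divides it; move -1736/25*x_2 to the remainder.
  leading term 1: no divisor's leading term divides it; move 368/125 to the remainder.
  remainder 904/125*x_1 + 56/25*x_2**3 + 1912/125*x_2**2 - 1736/25*x_2 + 368/125 ≠ 0; add h_4 = 904/125*x_1 + 56/25*x_2**3 + 1912/125*x_2**2 - 1736/25*x_2 + 368/125 to the basis.

S(f_1,f_3): lcm = x_1**2*x_2. S = 1/3*x_1**2 - 1/3*x_1*x_2**2 - 13/3*x_1*x_2 - 25/3*x_1 + 12*x_2**2 - 28*x_2.
  leading term x_1**2: subtract (-1/3)·f_1 from 1/3*x_1**2 - 1/3*x_1*x_2**2 - 13/3*x_1*x_2 - 25/3*x_1 + 12*x_2**2 - 28*x_2 → -1/3*x_1*x_2**2 - 11/3*x_1*x_2 - 22/3*x_1 + 12*x_2**2 - 32*x_2 + 28/3
  leading term x_1*x_2**2: subtract (-1/15*x_2)·f_2 from -1/3*x_1*x_2**2 - 11/3*x_1*x_2 - 22/3*x_1 + 12*x_2**2 - 32*x_2 + 28/3 → -62/15*x_1*x_2 - 22/3*x_1 + 4/15*x_2**3 + 12*x_2**2 - 524/15*x_2 + 28/3
  leading term x_1*x_2: subtract (-62/75)·f_2 from -62/15*x_1*x_2 - 22/3*x_1 + 4/15*x_2**3 + 12*x_2**2 - 524/15*x_2 + 28/3 → -328/25*x_1 + 4/15*x_2**3 + 1148/75*x_2**2 - 524/15*x_2 - 676/25
  leading term x_1: subtract (-205/113)·h_4 from -328/25*x_1 + 4/15*x_2**3 + 1148/75*x_2**2 - 524/15*x_2 - 676/25 → 1468/339*x_2**3 + 14596/339*x_2**2 - 54548/339*x_2 - 2452/113
  leading term x_2**3: no divisor's leading term divides it; move 1468/339*x_2**3 to the remainder.
  leading term x_2**2: no divisor's leading term divides it; move 14596/339*x_2**2 to the remainder.
  leading term x_2: no divisor's leading term divides it; move -54548/339*x_2 to the remainder.
  leading term 1: no divisor's leading term divides it; move -2452/113 to the remainder.
  remainder 1468/339*x_2**3 + 14596/339*x_2**2 - 54548/339*x_2 - 2452/113 ≠ 0; add h_5 = 1468/339*x_2**3 + 14596/339*x_2**2 - 54548/339*x_2 - 2452/113 to the basis.

S(f_2,f_3): lcm = x_1*x_2. S = -16/15*x_1 + 37/15*x_2**2 - 4/3*x_2 - 257/15.
  leading term x_1: subtract (-50/339)·h_4 from -16/15*x_1 + 37/15*x_2**2 - 4/3*x_2 - 257/15 → 112/339*x_2**3 + 1601/339*x_2**2 - 1308/113*x_2 - 1887/113
  leading term x_2**3: subtract (28/367)·h_5 from 112/339*x_2**3 + 1601/339*x_2**2 - 1308/113*x_2 - 1887/113 → 1583/1101*x_2**2 + 772/1101*x_2 - 5521/367
  leading term x_2**2: no divisor's leading term divides it; move 1583/1101*x_2**2 to the remainder.
  leading term x_2: no divisor's leading term divides it; move 772/1101*x_2 to the remainder.
  leading term 1: no divisor's leading term divides it; move -5521/367 to the remainder.
  remainder 1583/1101*x_2**2 + 772/1101*x_2 - 5521/367 ≠ 0; add h_6 = 1583/1101*x_2**2 + 772/1101*x_2 - 5521/367 to the basis.

S(f_1,h_4): lcm = x_1**2. S = -35/113*x_1*x_2**3 - 239/113*x_1*x_2**2 + 859/113*x_1*x_2 - 385/113*x_1 + 12*x_2 - 28.
  leading term x_1*x_2**3: subtract (-7/113*x_2**2)·f_2 from -35/113*x_1*x_2**3 - 239/113*x_1*x_2**2 + 859/113*x_1*x_2 - 385/113*x_1 + 12*x_2 - 28 → -288/113*x_1*x_2**2 + 859/113*x_1*x_2 - 385/113*x_1 + 28/113*x_2**4 - 308/113*x_2**2 + 12*x_2 - 28
  leading term x_1*x_2**2: subtract (-288/565*x_2)·f_2 from -288/113*x_1*x_2**2 + 859/113*x_1*x_2 - 385/113*x_1 + 28/113*x_2**4 - 308/113*x_2**2 + 12*x_2 - 28 → 2279/565*x_1*x_2 - 385/113*x_1 + 28/113*x_2**4 + 1152/565*x_2**3 - 308/113*x_2**2 - 5892/565*x_2 - 28
  leading term x_1*x_2: subtract (2279/2825)·f_2 from 2279/565*x_1*x_2 - 385/113*x_1 + 28/113*x_2**4 + 1152/565*x_2**3 - 308/113*x_2**2 - 5892/565*x_2 - 28 → 56/25*x_1 + 28/113*x_2**4 + 1152/565*x_2**3 - 16816/2825*x_2**2 - 5892/565*x_2 + 21176/2825
  leading term x_1: subtract (35/113)·h_4 from 56/25*x_1 + 28/113*x_2**4 + 1152/565*x_2**3 - 16816/2825*x_2**2 - 5892/565*x_2 + 21176/2825 → 28/113*x_2**4 + 152/113*x_2**3 - 1208/113*x_2**2 + 1252/113*x_2 + 744/113
  leading term x_2**4: subtract (21/367*x_2)·h_5 from 28/113*x_2**4 + 152/113*x_2**3 - 1208/113*x_2**2 + 1252/113*x_2 + 744/113 → -46388/41471*x_2**3 - 61500/41471*x_2**2 + 510976/41471*x_2 + 744/113
  leading term x_2**3: subtract (-34791/134689)·h_5 from -46388/41471*x_2**3 - 61500/41471*x_2**2 + 510976/41471*x_2 + 744/113 → 1298224/134689*x_2**2 - 3938628/134689*x_2 + 131868/134689
  leading term x_2**2: subtract (3894672/580961)·h_6 from 1298224/134689*x_2**2 - 3938628/134689*x_2 + 131868/134689 → -19719556/580961*x_2 + 59158668/580961
  leading term x_2: no divisor's leading term divides it; move -19719556/580961*x_2 to the remainder.
  leading term 1: no divisor's leading term divides it; move 59158668/580961 to the remainder.
  remainder -19719556/580961*x_2 + 59158668/580961 ≠ 0; add h_7 = -19719556/580961*x_2 + 59158668/580961 to the basis.

The other S-polynomials (S(f_2,h_4), S(f_3,h_4), S(f_1,h_5), S(f_2,h_5), S(f_3,h_5), S(h_4,h_5), S(f_1,h_6), S(f_2,h_6), S(f_3,h_6), S(h_4,h_6), S(h_5,h_6), S(f_1,h_7), S(f_2,h_7), S(f_3,h_7), S(h_4,h_7), S(h_5,h_7), S(h_6,h_7)) all reduce to 0 modulo the current basis, so we have a Gröbner basis.
Inter-reduce: drop elements whose leading term is divisible by another's, tail-reduce, and make monic.
Reduced Gröbner basis: {x_1 - 1, x_2 - 3}.

Since the basis is lex-ordered, x_2 - 3 is univariate in x_2. Its roots are {3}. Back-substituting each root into the other basis elements fixes the other coordinates.
  x_2 = 3: the earlier basis element becomes x_1 - 1 = 0, giving x_1 = 1 — point (1, 3).
Substituting each solution back into the original system confirms all equations vanish.

{(1, 3)}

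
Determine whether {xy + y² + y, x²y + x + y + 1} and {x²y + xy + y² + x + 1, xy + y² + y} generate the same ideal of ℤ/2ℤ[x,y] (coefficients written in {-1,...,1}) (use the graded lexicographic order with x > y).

Since reduced Gröbner bases are canonical representatives of ideals under a given ordering, it suffices to compute and compare them.
Buchberger on the first generating set:
f_1 = xy + y² + y, LT = xy.
f_2 = x²y + x + y + 1, LT = x²y.

S(f_1,f_2): lcm = x²y. S = xy² + xy + x + y + 1.
  leading term xy²: subtract (y)·f_1 from xy² + xy + x + y + 1 → y³ + xy + y² + x + y + 1
  leading term y³: no divisor's leading term divides it; move y³ to the remainder.
  leading term xy: subtract (1)·f_1 from xy + y² + x + y + 1 → x + 1
  leading term x: no divisor's leading term divides it; move x to the remainder.
  leading term 1: no divisor's leading term divides it; move 1 to the remainder.
  remainder y³ + x + 1 ≠ 0; add g_3 = y³ + x + 1 to the basis.

S(f_1,g_3): lcm = xy³. S = y⁴ + y³ + x² + x.
  leading term y⁴: subtract (y)·g_3 from y⁴ + y³ + x² + x → y³ + x² + xy + x + y
  leading term y³: subtract (1)·g_3 from y³ + x² + xy + x + y → x² + xy + y + 1
  leading term x²: no divisor's leading term divides it; move x² to the remainder.
  leading term xy: subtract (1)·f_1 from xy + y + 1 → y² + 1
  leading term y²: no divisor's leading term divides it; move y² to the remainder.
  leading term 1: no divisor's leading term divides it; move 1 to the remainder.
  remainder x² + y² + 1 ≠ 0; add g_4 = x² + y² + 1 to the basis.

The other S-polynomials (S(f_2,g_3), S(f_1,g_4), S(f_2,g_4), S(g_3,g_4)) all reduce to 0 modulo the current basis, so we have a Gröbner basis.
Inter-reduce: drop elements whose leading term is divisible by another's, tail-reduce, and make monic.
Reduced Gröbner basis: {y³ + x + 1, x² + y² + 1, xy + y² + y}.

Buchberger on the second generating set:
h_1 = x²y + xy + y² + x + 1, LT = x²y.
h_2 = xy + y² + y, LT = xy.

S(h_1,h_2): lcm = x²y. S = xy² + y² + x + 1.
  leading term xy²: subtract (y)·h_2 from xy² + y² + x + 1 → y³ + x + 1
  leading term y³: no divisor's leading term divides it; move y³ to the remainder.
  leading term x: no divisor's leading term divides it; move x to the remainder.
  leading term 1: no divisor's leading term divides it; move 1 to the remainder.
  remainder y³ + x + 1 ≠ 0; add k_3 = y³ + x + 1 to the basis.

S(h_1,k_3): lcm = x²y³. S = xy³ + y⁴ + x³ + xy² + x² + y².
  leading term xy³: subtract (y²)·h_2 from xy³ + y⁴ + x³ + xy² + x² + y² → x³ + xy² + y³ + x² + y²
  leading term x³: no divisor's leading term divides it; move x³ to the remainder.
  leading term xy²: subtract (y)·h_2 from xy² + y³ + x² + y² → x²
  leading term x²: no divisor's leading term divides it; move x² to the remainder.
  remainder x³ + x² ≠ 0; add k_4 = x³ + x² to the basis.

S(h_2,k_3): lcm = xy³. S = y⁴ + y³ + x² + x.
  leading term y⁴: subtract (y)·k_3 from y⁴ + y³ + x² + x → y³ + x² + xy + x + y
  leading term y³: subtract (1)·k_3 from y³ + x² + xy + x + y → x² + xy + y + 1
  leading term x²: no divisor's leading term divides it; move x² to the remainder.
  leading term xy: subtract (1)·h_2 from xy + y + 1 → y² + 1
  leading term y²: no divisor's leading term divides it; move y² to the remainder.
  leading term 1: no divisor's leading term divides it; move 1 to the remainder.
  remainder x² + y² + 1 ≠ 0; add k_5 = x² + y² + 1 to the basis.

The other S-polynomials (S(h_1,k_4), S(h_2,k_4), S(k_3,k_4), S(h_1,k_5), S(h_2,k_5), S(k_3,k_5), S(k_4,k_5)) all reduce to 0 modulo the current basis, so we have a Gröbner basis.
Inter-reduce: drop elements whose leading term is divisible by another's, tail-reduce, and make monic.
Reduced Gröbner basis: {y³ + x + 1, x² + y² + 1, xy + y² + y}.

Same reduced basis, so the two generating sets span the same ideal.

Yes, the ideals are equal.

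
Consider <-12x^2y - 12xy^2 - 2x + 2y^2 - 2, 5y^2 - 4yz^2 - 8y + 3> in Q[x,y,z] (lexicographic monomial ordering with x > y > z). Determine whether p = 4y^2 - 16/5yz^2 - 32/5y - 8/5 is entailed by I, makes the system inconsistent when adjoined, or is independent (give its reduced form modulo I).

First compute the reduced Gröbner basis of I by Buchberger's algorithm.
f_1 = -12x^2y - 12xy^2 - 2x + 2y^2 - 2, LT = x^2y.
f_2 = 5y^2 - 4yz^2 - 8y + 3, LT = y^2.

S(f_1,f_2): lcm = x^2y^2. S = 4/5x^2yz^2 + 8/5x^2y - 3/5x^2 + xy^3 + 1/6xy - 1/6y^3 + 1/6y.
  reduce S modulo (f_1, f_2):
  remainder -3/5x^2 - 13/30xy - 2/15xz^2 - 4/15x + 4/15y - 2/15z^2 - 4/15 ≠ 0; add h_3 = -3/5x^2 - 13/30xy - 2/15xz^2 - 4/15x + 4/15y - 2/15z^2 - 4/15 to the basis.

The other S-polynomials (S(f_1,h_3), S(f_2,h_3)) all reduce to 0 modulo the current basis, so we have a Gröbner basis.
Inter-reduce: drop elements whose leading term is divisible by another's, tail-reduce, and make monic.
Reduced Gröbner basis: {x^2 + 13/18xy + 2/9xz^2 + 4/9x - 4/9y + 2/9z^2 + 4/9, y^2 - 4/5yz^2 - 8/5y + 3/5}.
Label its elements g_1 = x^2 + 13/18xy + 2/9xz^2 + 4/9x - 4/9y + 2/9z^2 + 4/9, g_2 = y^2 - 4/5yz^2 - 8/5y + 3/5.

Reduce p = 4y^2 - 16/5yz^2 - 32/5y - 8/5 modulo G:
  leading term y^2: subtract (4)·g_2 from 4y^2 - 16/5yz^2 - 32/5y - 8/5 → -4
  leading term 1: no divisor's leading term divides it; move -4 to the remainder.
  normal form = -4.
The normal form is nonzero, so p ∉ I. Since p minus its normal form lies in I, I + (p) = I + (r) where r = -4; decide whether this ideal is the whole ring.
Here r = -4 is a nonzero constant, hence a unit: 1 ∈ I + (p), the Gröbner basis of I + (p) is {1}, and the enlarged system has no common solution — adjoining p is inconsistent.

Adjoining 4y^2 - 16/5yz^2 - 32/5y - 8/5 makes the ideal the whole ring: the system is inconsistent.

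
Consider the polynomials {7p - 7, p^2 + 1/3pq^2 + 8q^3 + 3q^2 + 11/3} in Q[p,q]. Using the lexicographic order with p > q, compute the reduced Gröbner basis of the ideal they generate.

G = {p - 1, q^3 + 5/12q^2 + 7/12}

Buchberger's algorithm terminates because the ascending chain of leading-term ideals stabilizes.

f_1 = 7p - 7, LT = p.
f_2 = p^2 + 1/3pq^2 + 8q^3 + 3q^2 + 11/3, LT = p^2.

S(f_1,f_2): lcm = p^2. S = -1/3pq^2 - p - 8q^3 - 3q^2 - 11/3.
  leading term pq^2: subtract (-1/21q^2)·f_1 from -1/3pq^2 - p - 8q^3 - 3q^2 - 11/3 → -p - 8q^3 - 10/3q^2 - 11/3
  leading term p: subtract (-1/7)·f_1 from -p - 8q^3 - 10/3q^2 - 11/3 → -8q^3 - 10/3q^2 - 14/3
  leading term q^3: no divisor's leading term divides it; move -8q^3 to the remainder.
  leading term q^2: no divisor's leading term divides it; move -10/3q^2 to the remainder.
  leading term 1: no divisor's leading term divides it; move -14/3 to the remainder.
  remainder -8q^3 - 10/3q^2 - 14/3 ≠ 0; add g_3 = -8q^3 - 10/3q^2 - 14/3 to the basis.

The other S-polynomials (S(f_1,g_3), S(f_2,g_3)) all reduce to 0 modulo the current basis, so we have a Gröbner basis.
Inter-reduce: drop elements whose leading term is divisible by another's, tail-reduce, and make monic.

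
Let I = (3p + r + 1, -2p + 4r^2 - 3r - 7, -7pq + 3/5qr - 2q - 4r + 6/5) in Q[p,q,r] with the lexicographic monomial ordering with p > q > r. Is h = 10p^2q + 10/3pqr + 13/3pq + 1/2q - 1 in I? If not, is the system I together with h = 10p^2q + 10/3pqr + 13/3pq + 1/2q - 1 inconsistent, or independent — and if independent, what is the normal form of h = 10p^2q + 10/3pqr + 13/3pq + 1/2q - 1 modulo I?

10p^2q + 10/3pqr + 13/3pq + 1/2q - 1 is independent of I; its normal form modulo I is -17/32r - 17/32.

First compute the reduced Gröbner basis of I by Buchberger's algorithm.
f_1 = 3p + r + 1, LT = p.
f_2 = -2p + 4r^2 - 3r - 7, LT = p.
f_3 = -7pq + 3/5qr - 2q - 4r + 6/5, LT = pq.

S(f_1,f_2): lcm = p. S = 2r^2 - 7/6r - 19/6.
  reduce S modulo (f_1, f_2, f_3):
  remainder 2r^2 - 7/6r - 19/6 ≠ 0; add k_4 = 2r^2 - 7/6r - 19/6 to the basis.

S(f_1,f_3): lcm = pq. S = 44/105qr + 1/21q - 4/7r + 6/35.
  reduce S modulo (f_1, f_2, f_3, k_4):
  remainder 44/105qr + 1/21q - 4/7r + 6/35 ≠ 0; add k_5 = 44/105qr + 1/21q - 4/7r + 6/35 to the basis.

S(f_3,k_5): lcm = pqr. S = -5/44pq + 15/11pr - 9/22p - 3/35qr^2 + 2/7qr + 4/7r^2 - 6/35r.
  reduce S modulo (f_1, f_2, f_3, k_4, k_5):
  remainder -78/605q - 117/2420r + 507/2420 ≠ 0; add k_6 = -78/605q - 117/2420r + 507/2420 to the basis.

The other S-polynomials (S(f_2,f_3), S(f_1,k_4), S(f_2,k_4), S(f_3,k_4), S(f_1,k_5), S(f_2,k_5), S(k_4,k_5), S(f_1,k_6), S(f_2,k_6), S(f_3,k_6), S(k_4,k_6), S(k_5,k_6)) all reduce to 0 modulo the current basis, so we have a Gröbner basis.
Inter-reduce: drop elements whose leading term is divisible by another's, tail-reduce, and make monic.
Reduced Gröbner basis: {p + 1/3r + 1/3, q + 3/8r - 13/8, r^2 - 7/12r - 19/12}.
Label its elements g_1 = p + 1/3r + 1/3, g_2 = q + 3/8r - 13/8, g_3 = r^2 - 7/12r - 19/12.

Reduce h = 10p^2q + 10/3pqr + 13/3pq + 1/2q - 1 modulo G:
  leading term p^2q: subtract (10pq)·g_1 from 10p^2q + 10/3pqr + 13/3pq + 1/2q - 1 → pq + 1/2q - 1
  leading term pq: subtract (q)·g_1 from pq + 1/2q - 1 → -1/3qr + 1/6q - 1
  leading term qr: subtract (-1/3r)·g_2 from -1/3qr + 1/6q - 1 → 1/6q + 1/8r^2 - 13/24r - 1
  leading term q: subtract (1/6)·g_2 from 1/6q + 1/8r^2 - 13/24r - 1 → 1/8r^2 - 29/48r - 35/48
  leading term r^2: subtract (1/8)·g_3 from 1/8r^2 - 29/48r - 35/48 → -17/32r - 17/32
  leading term r: no divisor's leading term divides it; move -17/32r to the remainder.
  leading term 1: no divisor's leading term divides it; move -17/32 to the remainder.
  normal form = -17/32r - 17/32.
The normal form is nonzero, so h ∉ I. Since h minus its normal form lies in I, I + (h) = I + (n) where n = -17/32r - 17/32; decide whether this ideal is the whole ring.
Run Buchberger on G together with n (pairs among the g_i already reduce to 0 since G is a Gröbner basis):
g_1 = p + 1/3r + 1/3, LT = p.
g_2 = q + 3/8r - 13/8, LT = q.
g_3 = r^2 - 7/12r - 19/12, LT = r^2.
n = -17/32r - 17/32, LT = r.

The S-polynomials (S(g_1,g_2), S(g_1,g_3), S(g_1,n), S(g_2,g_3), S(g_2,n), S(g_3,n)) all reduce to 0 modulo the current basis, so we have a Gröbner basis.
Inter-reduce: drop elements whose leading term is divisible by another's, tail-reduce, and make monic.
Reduced Gröbner basis: {p, q - 2, r + 1}.
The reduced Gröbner basis of I + (h) is {p, q - 2, r + 1} ≠ {1}, a proper ideal, so the enlarged system stays consistent: h is independent of I, with normal form -17/32r - 17/32.

The remainder on division by a Gröbner basis is unique — it is the normal form.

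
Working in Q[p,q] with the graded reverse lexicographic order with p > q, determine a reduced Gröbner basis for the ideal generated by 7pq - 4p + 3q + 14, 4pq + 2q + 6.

f_1 = 7pq - 4p + 3q + 14, LT = pq.
f_2 = 4pq + 2q + 6, LT = pq.

S(f_1,f_2): lcm = pq. S = -4/7p - 1/14q + 1/2.
  reduce S modulo (f_1, f_2):
  remainder -4/7p - 1/14q + 1/2 ≠ 0; add g_3 = -4/7p - 1/14q + 1/2 to the basis.

S(f_1,g_3): lcm = pq. S = -1/8q^2 - 4/7p + 73/56q + 2.
  reduce S modulo (f_1, f_2, g_3):
  remainder -1/8q^2 + 11/8q + 3/2 ≠ 0; add g_4 = -1/8q^2 + 11/8q + 3/2 to the basis.

The other S-polynomials (S(f_2,g_3), S(f_1,g_4), S(f_2,g_4), S(g_3,g_4)) all reduce to 0 modulo the current basis, so we have a Gröbner basis.
Inter-reduce: drop elements whose leading term is divisible by another's, tail-reduce, and make monic.

G = {q^2 - 11q - 12, p + 1/8q - 7/8}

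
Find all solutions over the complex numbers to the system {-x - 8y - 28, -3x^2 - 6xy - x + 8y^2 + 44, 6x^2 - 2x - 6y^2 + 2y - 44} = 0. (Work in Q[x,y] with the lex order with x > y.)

Compute a lex Gröbner basis by Buchberger's algorithm.
f_1 = -x - 8y - 28, LT = x.
f_2 = -3x^2 - 6xy - x + 8y^2 + 44, LT = x^2.
f_3 = 6x^2 - 2x - 6y^2 + 2y - 44, LT = x^2.

S(f_1,f_2): lcm = x^2. S = 6xy + 83/3x + 8/3y^2 + 44/3.
  leading term xy: subtract (-6y)·f_1 from 6xy + 83/3x + 8/3y^2 + 44/3 → 83/3x - 136/3y^2 - 168y + 44/3
  leading term x: subtract (-83/3)·f_1 from 83/3x - 136/3y^2 - 168y + 44/3 → -136/3y^2 - 1168/3y - 760
  leading term y^2: no divisor's leading term divides it; move -136/3y^2 to the remainder.
  leading term y: no divisor's leading term divides it; move -1168/3y to the remainder.
  leading term 1: no divisor's leading term divides it; move -760 to the remainder.
  remainder -136/3y^2 - 1168/3y - 760 ≠ 0; add h_4 = -136/3y^2 - 1168/3y - 760 to the basis.

S(f_1,f_3): lcm = x^2. S = 8xy + 85/3x + y^2 - 1/3y + 22/3.
  leading term xy: subtract (-8y)·f_1 from 8xy + 85/3x + y^2 - 1/3y + 22/3 → 85/3x - 63y^2 - 673/3y + 22/3
  leading term x: subtract (-85/3)·f_1 from 85/3x - 63y^2 - 673/3y + 22/3 → -63y^2 - 451y - 786
  leading term y^2: subtract (189/136)·h_4 from -63y^2 - 451y - 786 → 1531/17y + 4593/17
  leading term y: no divisor's leading term divides it; move 1531/17y to the remainder.
  leading term 1: no divisor's leading term divides it; move 4593/17 to the remainder.
  remainder 1531/17y + 4593/17 ≠ 0; add h_5 = 1531/17y + 4593/17 to the basis.

The other S-polynomials (S(f_2,f_3), S(f_1,h_4), S(f_2,h_4), S(f_3,h_4), S(f_1,h_5), S(f_2,h_5), S(f_3,h_5), S(h_4,h_5)) all reduce to 0 modulo the current basis, so we have a Gröbner basis.
Inter-reduce: drop elements whose leading term is divisible by another's, tail-reduce, and make monic.
Reduced Gröbner basis: {x + 4, y + 3}.

Since the basis is lex-ordered, y + 3 is univariate in y. Its roots are {-3}. Back-substituting each root into the other basis elements fixes the other coordinates.
  y = -3: the earlier basis element becomes x + 4 = 0, giving x = -4 — point (-4, -3).

{(-4, -3)}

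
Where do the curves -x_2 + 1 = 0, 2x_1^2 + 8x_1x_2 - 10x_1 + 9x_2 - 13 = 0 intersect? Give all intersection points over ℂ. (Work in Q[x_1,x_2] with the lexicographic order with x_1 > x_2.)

Compute a lex Gröbner basis by Buchberger's algorithm.
f_1 = -x_2 + 1, LT = x_2.
f_2 = 2x_1^2 + 8x_1x_2 - 10x_1 + 9x_2 - 13, LT = x_1^2.

The S-polynomials (S(f_1,f_2)) all reduce to 0 modulo the current basis, so we have a Gröbner basis.
Inter-reduce: drop elements whose leading term is divisible by another's, tail-reduce, and make monic.
Reduced Gröbner basis: {x_1^2 - x_1 - 2, x_2 - 1}.

The lex basis is triangular: the last element involves only x_2. Solving x_2 - 1 = 0 gives x_2 ∈ {1}; substituting each value into the earlier elements determines the remaining variables.
  x_2 = 1: the earlier basis element becomes x_1^2 - x_1 - 2 = 0, giving x_1 = -1, 2 — points (-1, 1), (2, 1).

{(-1, 1), (2, 1)}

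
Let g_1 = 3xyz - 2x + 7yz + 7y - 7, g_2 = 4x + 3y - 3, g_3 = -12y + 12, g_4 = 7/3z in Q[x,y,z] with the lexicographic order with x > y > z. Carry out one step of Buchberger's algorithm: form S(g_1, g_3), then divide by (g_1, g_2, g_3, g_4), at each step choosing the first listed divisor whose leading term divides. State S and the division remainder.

S(g_1, g_3) = xz - 2/3x + 7/3yz + 7/3y - 7/3; remainder on division = 0.

lcm(LM(g_1), LM(g_3)) = xyz.
S = (lcm/LT(g_1))·g_1 − (lcm/LT(g_3))·g_3 = xz - 2/3x + 7/3yz + 7/3y - 7/3.
Reduce S modulo (g_1, g_2, g_3, g_4) in that order:
  leading term xz: subtract (1/4z)·g_2 from xz - 2/3x + 7/3yz + 7/3y - 7/3 → -2/3x + 19/12yz + 7/3y + 3/4z - 7/3
  leading term x: subtract (-1/6)·g_2 from -2/3x + 19/12yz + 7/3y + 3/4z - 7/3 → 19/12yz + 17/6y + 3/4z - 17/6
  leading term yz: subtract (-19/144z)·g_3 from 19/12yz + 17/6y + 3/4z - 17/6 → 17/6y + 7/3z - 17/6
  leading term y: subtract (-17/72)·g_3 from 17/6y + 7/3z - 17/6 → 7/3z
  leading term z: subtract (1)·g_4 from 7/3z → 0
The remainder is 0, so this S-polynomial contributes no new basis element.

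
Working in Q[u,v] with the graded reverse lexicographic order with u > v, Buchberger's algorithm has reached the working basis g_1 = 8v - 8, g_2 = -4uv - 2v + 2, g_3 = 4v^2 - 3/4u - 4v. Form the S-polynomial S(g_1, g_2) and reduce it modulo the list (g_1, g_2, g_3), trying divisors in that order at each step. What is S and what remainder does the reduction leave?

lcm(LM(g_1), LM(g_2)) = uv.
S = (lcm/LT(g_1))·g_1 − (lcm/LT(g_2))·g_2 = -u - 1/2v + 1/2.
Reduce S modulo (g_1, g_2, g_3) in that order:
  leading term u: no divisor's leading term divides it; move -u to the remainder.
  leading term v: subtract (-1/16)·g_1 from -1/2v + 1/2 → 0
The remainder -u is nonzero, so it would be added as the next basis element.

S(g_1, g_2) = -u - 1/2v + 1/2; remainder on division = -u.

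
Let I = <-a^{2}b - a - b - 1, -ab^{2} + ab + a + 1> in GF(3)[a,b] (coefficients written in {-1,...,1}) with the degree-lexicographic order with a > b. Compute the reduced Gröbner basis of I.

G = {ab^{2} - ab - a - 1, b^{3} + ab + b, a^{2} + ab + b^{2} - 1}

This is the nonlinear analogue of row-reducing a linear system.

f_1 = -a^{2}b - a - b - 1, LT = a^{2}b.
f_2 = -ab^{2} + ab + a + 1, LT = ab^{2}.

S(f_1,f_2): lcm = a^{2}b^{2}. S = a^{2}b + a^{2} + ab + b^{2} + a + b.
  leading term a^{2}b: subtract (-1)·f_1 from a^{2}b + a^{2} + ab + b^{2} + a + b → a^{2} + ab + b^{2} - 1
  leading term a^{2}: no divisor's leading term divides it; move a^{2} to the remainder.
  leading term ab: no divisor's leading term divides it; move ab to the remainder.
  leading term b^{2}: no divisor's leading term divides it; move b^{2} to the remainder.
  leading term 1: no divisor's leading term divides it; move -1 to the remainder.
  remainder a^{2} + ab + b^{2} - 1 ≠ 0; add g_3 = a^{2} + ab + b^{2} - 1 to the basis.

S(f_1,g_3): lcm = a^{2}b. S = -ab^{2} - b^{3} + a - b + 1.
  leading term ab^{2}: subtract (1)·f_2 from -ab^{2} - b^{3} + a - b + 1 → -b^{3} - ab - b
  leading term b^{3}: no divisor's leading term divides it; move -b^{3} to the remainder.
  leading term ab: no divisor's leading term divides it; move -ab to the remainder.
  leading term b: no divisor's leading term divides it; move -b to the remainder.
  remainder -b^{3} - ab - b ≠ 0; add g_4 = -b^{3} - ab - b to the basis.

The other S-polynomials (S(f_2,g_3), S(f_1,g_4), S(f_2,g_4), S(g_3,g_4)) all reduce to 0 modulo the current basis, so we have a Gröbner basis.
Inter-reduce: drop elements whose leading term is divisible by another's, tail-reduce, and make monic.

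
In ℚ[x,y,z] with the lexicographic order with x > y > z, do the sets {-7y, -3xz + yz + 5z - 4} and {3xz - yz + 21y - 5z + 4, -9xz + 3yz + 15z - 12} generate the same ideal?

Equality of ideals is decidable: compute both reduced Gröbner bases (unique for the ordering) and check whether they agree.
Buchberger on the first generating set:
f_1 = -7y, LT = y.
f_2 = -3xz + yz + 5z - 4, LT = xz.

The S-polynomials (S(f_1,f_2)) all reduce to 0 modulo the current basis, so we have a Gröbner basis.
Inter-reduce: drop elements whose leading term is divisible by another's, tail-reduce, and make monic.
Reduced Gröbner basis: {xz - 5/3z + 4/3, y}.

Buchberger on the second generating set:
h_1 = 3xz - yz + 21y - 5z + 4, LT = xz.
h_2 = -9xz + 3yz + 15z - 12, LT = xz.

S(h_1,h_2): lcm = xz. S = 7y.
  reduce S modulo (h_1, h_2):
  remainder 7y ≠ 0; add k_3 = 7y to the basis.

The other S-polynomials (S(h_1,k_3), S(h_2,k_3)) all reduce to 0 modulo the current basis, so we have a Gröbner basis.
Inter-reduce: drop elements whose leading term is divisible by another's, tail-reduce, and make monic.
Reduced Gröbner basis: {xz - 5/3z + 4/3, y}.

These coincide, so the ideals are equal.
The same test decides containment: I ⊆ J iff every generator of I reduces to 0 modulo a Gröbner basis of J.

Yes, the ideals are equal.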